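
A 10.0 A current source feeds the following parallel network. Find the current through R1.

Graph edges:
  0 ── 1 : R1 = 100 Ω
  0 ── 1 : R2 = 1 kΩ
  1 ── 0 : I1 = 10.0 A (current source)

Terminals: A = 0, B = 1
All resistors sit directly between nodes 0 and 1, so they are in parallel and share one voltage V; the full source current 10 A splits among them.
1/R_par = 1/100 + 1/1000 = 0.011 S  =>  R_par = 90.91 Ω
V = I × R_par = 10 × 90.91 = 909.1 V
I_R1 = V/R1 = 909.1/100 = 9.091 A

Final answer: 9.091 A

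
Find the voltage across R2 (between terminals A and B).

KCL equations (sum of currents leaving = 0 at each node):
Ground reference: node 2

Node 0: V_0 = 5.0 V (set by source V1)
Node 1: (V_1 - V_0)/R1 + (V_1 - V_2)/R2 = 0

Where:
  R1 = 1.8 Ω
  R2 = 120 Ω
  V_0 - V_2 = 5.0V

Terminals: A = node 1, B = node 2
R1 and R2 are in series across V1 (node 0 → node 1 → node 2), and the output A–B is taken across R2, so this is a voltage divider.
Series current: I = V1/(R1 + R2) = 5/(1.8 + 120) = 5/121.8 = 0.04105 A
V_R2 = I × R2 = V1 × R2/(R1 + R2) = 5 × 120/121.8 = 4.926 V

Final answer: 4.926 V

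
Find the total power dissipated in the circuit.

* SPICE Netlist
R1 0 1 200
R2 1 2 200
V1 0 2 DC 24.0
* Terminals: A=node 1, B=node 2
Nodal analysis, taking node 2 as the 0 V reference.
Source V1 fixes V_0 = 24 V.
KCL at each unknown node (sum of currents leaving = 0; resistances in Ω):
  Node 1: (V_1 - 24)/200 + (V_1 - 0)/200 = 0
Collecting terms: 0.01 × V_1 = 0.12  =>  V_1 = 12 V
Power in each resistor, P = (ΔV)²/R:
  P_R1 = (24 - 12)²/200 = 0.72 W
  P_R2 = (12 - 0)²/200 = 0.72 W
P_total = P_R1 + P_R2 = 1.44 W

Final answer: 1.44 W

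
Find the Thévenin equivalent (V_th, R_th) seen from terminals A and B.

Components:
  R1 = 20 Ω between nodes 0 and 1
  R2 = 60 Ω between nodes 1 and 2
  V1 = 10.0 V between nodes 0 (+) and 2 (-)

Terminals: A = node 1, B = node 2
Step 1 — V_th is the open-circuit voltage V_A - V_B (nothing connected across the terminals).
Nodal analysis, taking node 2 as the 0 V reference.
Source V1 fixes V_0 = 10 V.
KCL at each unknown node (sum of currents leaving = 0; resistances in Ω):
  Node 1: (V_1 - 10)/20 + (V_1 - 0)/60 = 0
Collecting terms: 0.06667 × V_1 = 0.5  =>  V_1 = 7.5 V
V_th = V_1 - V_2 = 7.5 - 0 = 7.5 V
Step 2 — R_th: zero the source — replace V1 by a short circuit (node 2 merges into node 0) — and find the resistance seen between A (node 1) and B (node 0).
Reduce the network between node 1 (A) and node 0 (B) by series/parallel combination:
  Rp1 = R1 ‖ R2 (parallel, both between nodes 0 and 1) = 1/(1/20 + 1/60) = 15 Ω
R_th = 15 Ω

Final answer: V_th = 7.5 V, R_th = 15 Ω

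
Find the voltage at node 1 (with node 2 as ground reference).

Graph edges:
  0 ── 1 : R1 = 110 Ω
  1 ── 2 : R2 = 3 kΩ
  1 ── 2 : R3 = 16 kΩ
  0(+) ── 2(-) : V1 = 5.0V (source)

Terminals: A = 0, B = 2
Nodal analysis, taking node 2 as the 0 V reference.
Source V1 fixes V_0 = 5 V.
KCL at each unknown node (sum of currents leaving = 0; resistances in Ω):
  Node 1: (V_1 - 5)/110 + (V_1 - 0)/3000 + (V_1 - 0)/16000 = 0
Collecting terms: 0.009487 × V_1 = 0.04545  =>  V_1 = 4.791 V
The requested potential is V_1 = 4.791 V.

Final answer: V_1 = 4.791 V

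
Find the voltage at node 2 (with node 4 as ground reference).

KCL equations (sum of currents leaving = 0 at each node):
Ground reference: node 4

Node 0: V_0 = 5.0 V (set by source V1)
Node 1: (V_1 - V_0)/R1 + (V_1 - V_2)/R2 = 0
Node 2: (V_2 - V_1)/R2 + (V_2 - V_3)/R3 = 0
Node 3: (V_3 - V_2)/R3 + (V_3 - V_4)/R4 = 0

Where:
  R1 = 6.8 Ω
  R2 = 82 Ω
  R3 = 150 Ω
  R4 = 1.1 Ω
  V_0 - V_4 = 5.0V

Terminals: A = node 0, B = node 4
Nodal analysis, taking node 4 as the 0 V reference.
Source V1 fixes V_0 = 5 V.
KCL at each unknown node (sum of currents leaving = 0; resistances in Ω):
  Node 1: (V_1 - 5)/6.8 + (V_1 - V_2)/82 = 0
  Node 2: (V_2 - V_1)/82 + (V_2 - V_3)/150 = 0
  Node 3: (V_3 - V_2)/150 + (V_3 - 0)/1.1 = 0
Collecting terms (coefficients in siemens):
  0.1593·V_1 - 0.0122·V_2 = 0.7353
  0.01886·V_2 - 0.0122·V_1 - 0.006667·V_3 = 0
  0.9158·V_3 - 0.006667·V_2 = 0
Solving these 3 simultaneous equations (Gaussian elimination) gives:
  V_1 = 4.858 V, V_2 = 3.149 V, V_3 = 0.02293 V
The requested potential is V_2 = 3.149 V.

Final answer: V_2 = 3.149 V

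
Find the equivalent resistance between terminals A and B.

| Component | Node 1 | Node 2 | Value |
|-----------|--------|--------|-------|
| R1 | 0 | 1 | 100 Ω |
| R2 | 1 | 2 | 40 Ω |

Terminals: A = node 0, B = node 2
Reduce the network between node 0 (A) and node 2 (B) by series/parallel combination:
  Rs1 = R1 + R2 (series, joined only at node 1) = 100 + 40 = 140 Ω
R_eq = 140 Ω

Final answer: 140 Ω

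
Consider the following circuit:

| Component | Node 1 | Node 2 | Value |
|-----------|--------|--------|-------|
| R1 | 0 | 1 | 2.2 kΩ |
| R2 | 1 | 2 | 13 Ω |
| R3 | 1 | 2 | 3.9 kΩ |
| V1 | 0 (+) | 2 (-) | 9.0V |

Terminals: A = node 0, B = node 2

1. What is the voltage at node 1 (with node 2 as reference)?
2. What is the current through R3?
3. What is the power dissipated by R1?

Nodal analysis, taking node 2 as the 0 V reference.
Source V1 fixes V_0 = 9 V.
KCL at each unknown node (sum of currents leaving = 0; resistances in Ω):
  Node 1: (V_1 - 9)/2200 + (V_1 - 0)/13 + (V_1 - 0)/3900 = 0
Collecting terms: 0.07763 × V_1 = 0.004091  =>  V_1 = 0.05269 V
Part 1:
  Read off the nodal solution: V_1 = 0.05269 V
Part 2:
  I_R3 = (V_1 - V_2)/R3 = (0.05269 - 0)/3900 = 0.00001351 A
  Magnitude: I_R3 = 0.00001351 A
Part 3:
  I_R1 = (V_0 - V_1)/R1 = (9 - 0.05269)/2200 = 0.004067 A
  P_R1 = I_R1² × R1 = (0.004067)² × 2200 = 0.03639 W

Final answers:
1. V_1 = 0.05269 V
2. I_R3 = 1.351e-05 A
3. P_R1 = 0.03639 W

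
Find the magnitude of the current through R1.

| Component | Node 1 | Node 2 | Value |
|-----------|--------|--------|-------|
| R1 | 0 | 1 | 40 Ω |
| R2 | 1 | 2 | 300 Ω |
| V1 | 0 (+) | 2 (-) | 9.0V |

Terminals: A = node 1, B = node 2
Nodal analysis, taking node 2 as the 0 V reference.
Source V1 fixes V_0 = 9 V.
KCL at each unknown node (sum of currents leaving = 0; resistances in Ω):
  Node 1: (V_1 - 9)/40 + (V_1 - 0)/300 = 0
Collecting terms: 0.02833 × V_1 = 0.225  =>  V_1 = 7.941 V
I_R1 = (V_0 - V_1)/R1 = (9 - 7.941)/40 = 0.02647 A
|I_R1| = 0.02647 A

Final answer: |I_R1| = 0.02647 A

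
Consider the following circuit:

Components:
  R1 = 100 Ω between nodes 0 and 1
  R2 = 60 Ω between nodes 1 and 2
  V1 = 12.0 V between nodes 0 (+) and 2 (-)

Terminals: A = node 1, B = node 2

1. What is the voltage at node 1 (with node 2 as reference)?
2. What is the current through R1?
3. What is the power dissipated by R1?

Nodal analysis, taking node 2 as the 0 V reference.
Source V1 fixes V_0 = 12 V.
KCL at each unknown node (sum of currents leaving = 0; resistances in Ω):
  Node 1: (V_1 - 12)/100 + (V_1 - 0)/60 = 0
Collecting terms: 0.02667 × V_1 = 0.12  =>  V_1 = 4.5 V
Part 1:
  Read off the nodal solution: V_1 = 4.5 V
Part 2:
  I_R1 = (V_0 - V_1)/R1 = (12 - 4.5)/100 = 0.075 A
  Magnitude: I_R1 = 0.075 A
Part 3:
  I_R1 = (V_0 - V_1)/R1 = (12 - 4.5)/100 = 0.075 A
  P_R1 = I_R1² × R1 = (0.075)² × 100 = 0.5625 W

Final answers:
1. V_1 = 4.5 V
2. I_R1 = 0.075 A
3. P_R1 = 0.5625 W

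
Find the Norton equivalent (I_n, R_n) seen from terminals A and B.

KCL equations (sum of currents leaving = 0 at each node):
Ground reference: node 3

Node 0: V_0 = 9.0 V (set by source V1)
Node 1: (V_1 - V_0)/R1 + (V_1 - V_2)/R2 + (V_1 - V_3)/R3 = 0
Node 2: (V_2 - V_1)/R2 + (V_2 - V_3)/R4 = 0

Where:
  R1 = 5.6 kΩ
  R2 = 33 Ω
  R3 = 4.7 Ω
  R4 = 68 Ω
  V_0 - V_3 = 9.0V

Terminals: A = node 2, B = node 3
Find the Thévenin equivalent first; then I_n = V_th/R_th and R_n = R_th.
Step 1 — V_th is the open-circuit voltage V_A - V_B (nothing connected across the terminals).
Nodal analysis, taking node 3 as the 0 V reference.
Source V1 fixes V_0 = 9 V.
KCL at each unknown node (sum of currents leaving = 0; resistances in Ω):
  Node 1: (V_1 - 9)/5600 + (V_1 - V_2)/33 + (V_1 - 0)/4.7 = 0
  Node 2: (V_2 - V_1)/33 + (V_2 - 0)/68 = 0
Collecting terms (coefficients in siemens):
  0.2432·V_1 - 0.0303·V_2 = 0.001607
  0.04501·V_2 - 0.0303·V_1 = 0
Determinant D = (0.2432)(0.04501) - (-0.0303)(-0.0303) = 0.01003
V_1 = [(0.001607)(0.04501) - (-0.0303)(0)]/D = 0.007212 V
V_2 = [(0.2432)(0) - (0.001607)(-0.0303)]/D = 0.004856 V
V_th = V_2 - V_3 = 0.004856 - 0 = 0.004856 V
Step 2 — R_th: zero the source — replace V1 by a short circuit (node 3 merges into node 0) — and find the resistance seen between A (node 2) and B (node 0).
Reduce the network between node 2 (A) and node 0 (B) by series/parallel combination:
  Rp1 = R1 ‖ R3 (parallel, both between nodes 0 and 1) = 1/(1/5600 + 1/4.7) = 4.696 Ω
  Rs1 = R2 + Rp1 (series, joined only at node 1) = 33 + 4.696 = 37.7 Ω
  Rp2 = R4 ‖ Rs1 (parallel, both between nodes 0 and 2) = 1/(1/68 + 1/37.7) = 24.25 Ω
R_th = 24.25 Ω
I_n = V_th/R_th = 0.004856/24.25 = 0.0002002 A, and R_n = R_th = 24.25 Ω

Final answer: I_n = 0.0002002 A, R_n = 24.25 Ω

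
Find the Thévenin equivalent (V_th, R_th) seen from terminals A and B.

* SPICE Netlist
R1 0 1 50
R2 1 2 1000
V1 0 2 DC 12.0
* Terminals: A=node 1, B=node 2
Step 1 — V_th is the open-circuit voltage V_A - V_B (nothing connected across the terminals).
Nodal analysis, taking node 2 as the 0 V reference.
Source V1 fixes V_0 = 12 V.
KCL at each unknown node (sum of currents leaving = 0; resistances in Ω):
  Node 1: (V_1 - 12)/50 + (V_1 - 0)/1000 = 0
Collecting terms: 0.021 × V_1 = 0.24  =>  V_1 = 11.43 V
V_th = V_1 - V_2 = 11.43 - 0 = 11.43 V
Step 2 — R_th: zero the source — replace V1 by a short circuit (node 2 merges into node 0) — and find the resistance seen between A (node 1) and B (node 0).
Reduce the network between node 1 (A) and node 0 (B) by series/parallel combination:
  Rp1 = R1 ‖ R2 (parallel, both between nodes 0 and 1) = 1/(1/50 + 1/1000) = 47.62 Ω
R_th = 47.62 Ω

Final answer: V_th = 11.43 V, R_th = 47.62 Ω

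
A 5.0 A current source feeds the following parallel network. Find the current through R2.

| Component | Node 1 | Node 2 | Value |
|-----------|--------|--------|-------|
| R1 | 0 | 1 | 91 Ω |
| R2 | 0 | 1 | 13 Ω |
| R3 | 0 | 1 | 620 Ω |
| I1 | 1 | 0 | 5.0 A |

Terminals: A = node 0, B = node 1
All resistors sit directly between nodes 0 and 1, so they are in parallel and share one voltage V; the full source current 5 A splits among them.
1/R_par = 1/91 + 1/13 + 1/620 = 0.08952 S  =>  R_par = 11.17 Ω
V = I × R_par = 5 × 11.17 = 55.85 V
I_R2 = V/R2 = 55.85/13 = 4.296 A

Final answer: 4.296 A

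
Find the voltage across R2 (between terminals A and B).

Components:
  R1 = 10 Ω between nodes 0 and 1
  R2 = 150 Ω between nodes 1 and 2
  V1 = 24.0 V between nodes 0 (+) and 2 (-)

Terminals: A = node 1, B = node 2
R1 and R2 are in series across V1 (node 0 → node 1 → node 2), and the output A–B is taken across R2, so this is a voltage divider.
Series current: I = V1/(R1 + R2) = 24/(10 + 150) = 24/160 = 0.15 A
V_R2 = I × R2 = V1 × R2/(R1 + R2) = 24 × 150/160 = 22.5 V

Final answer: 22.5 V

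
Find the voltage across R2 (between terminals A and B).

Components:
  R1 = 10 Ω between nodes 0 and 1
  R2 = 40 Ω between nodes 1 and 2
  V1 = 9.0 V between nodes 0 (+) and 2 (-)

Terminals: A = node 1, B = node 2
R1 and R2 are in series across V1 (node 0 → node 1 → node 2), and the output A–B is taken across R2, so this is a voltage divider.
Series current: I = V1/(R1 + R2) = 9/(10 + 40) = 9/50 = 0.18 A
V_R2 = I × R2 = V1 × R2/(R1 + R2) = 9 × 40/50 = 7.2 V

Final answer: 7.2 V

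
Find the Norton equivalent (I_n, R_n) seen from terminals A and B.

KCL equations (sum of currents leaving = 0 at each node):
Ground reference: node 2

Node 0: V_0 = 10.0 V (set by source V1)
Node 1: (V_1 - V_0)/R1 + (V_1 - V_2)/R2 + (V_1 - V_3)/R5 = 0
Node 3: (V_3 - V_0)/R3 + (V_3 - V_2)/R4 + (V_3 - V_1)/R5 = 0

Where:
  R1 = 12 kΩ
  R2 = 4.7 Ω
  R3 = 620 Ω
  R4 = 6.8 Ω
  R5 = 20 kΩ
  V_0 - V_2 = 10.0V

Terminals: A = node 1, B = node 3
Find the Thévenin equivalent first; then I_n = V_th/R_th and R_n = R_th.
Step 1 — V_th is the open-circuit voltage V_A - V_B (nothing connected across the terminals).
Nodal analysis, taking node 2 as the 0 V reference.
Source V1 fixes V_0 = 10 V.
KCL at each unknown node (sum of currents leaving = 0; resistances in Ω):
  Node 1: (V_1 - 10)/12000 + (V_1 - 0)/4.7 + (V_1 - V_3)/20000 = 0
  Node 3: (V_3 - 10)/620 + (V_3 - 0)/6.8 + (V_3 - V_1)/20000 = 0
Collecting terms (coefficients in siemens):
  0.2129·V_1 - 0.00005·V_3 = 0.0008333
  0.1487·V_3 - 0.00005·V_1 = 0.01613
Determinant D = (0.2129)(0.1487) - (-0.00005)(-0.00005) = 0.03166
V_1 = [(0.0008333)(0.1487) - (-0.00005)(0.01613)]/D = 0.00394 V
V_3 = [(0.2129)(0.01613) - (0.0008333)(-0.00005)]/D = 0.1085 V
V_th = V_1 - V_3 = 0.00394 - 0.1085 = -0.1045 V
Step 2 — R_th: zero the source — replace V1 by a short circuit (node 2 merges into node 0) — and find the resistance seen between A (node 1) and B (node 3).
Reduce the network between node 1 (A) and node 3 (B) by series/parallel combination:
  Rp1 = R1 ‖ R2 (parallel, both between nodes 0 and 1) = 1/(1/12000 + 1/4.7) = 4.698 Ω
  Rp2 = R3 ‖ R4 (parallel, both between nodes 0 and 3) = 1/(1/620 + 1/6.8) = 6.726 Ω
  Rs1 = Rp1 + Rp2 (series, joined only at node 0) = 4.698 + 6.726 = 11.42 Ω
  Rp3 = R5 ‖ Rs1 (parallel, both between nodes 1 and 3) = 1/(1/20000 + 1/11.42) = 11.42 Ω
R_th = 11.42 Ω
I_n = V_th/R_th = -0.1045/11.42 = -0.009153 A, and R_n = R_th = 11.42 Ω

Final answer: I_n = -0.009153 A, R_n = 11.42 Ω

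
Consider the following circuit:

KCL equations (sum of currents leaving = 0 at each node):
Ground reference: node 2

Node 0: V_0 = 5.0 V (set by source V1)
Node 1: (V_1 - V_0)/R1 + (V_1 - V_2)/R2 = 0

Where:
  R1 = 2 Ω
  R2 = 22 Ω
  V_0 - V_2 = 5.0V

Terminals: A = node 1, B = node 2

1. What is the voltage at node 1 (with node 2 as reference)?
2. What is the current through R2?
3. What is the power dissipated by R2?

Nodal analysis, taking node 2 as the 0 V reference.
Source V1 fixes V_0 = 5 V.
KCL at each unknown node (sum of currents leaving = 0; resistances in Ω):
  Node 1: (V_1 - 5)/2 + (V_1 - 0)/22 = 0
Collecting terms: 0.5455 × V_1 = 2.5  =>  V_1 = 4.583 V
Part 1:
  Read off the nodal solution: V_1 = 4.583 V
Part 2:
  I_R2 = (V_1 - V_2)/R2 = (4.583 - 0)/22 = 0.2083 A
  Magnitude: I_R2 = 0.2083 A
Part 3:
  I_R2 = (V_1 - V_2)/R2 = (4.583 - 0)/22 = 0.2083 A
  P_R2 = I_R2² × R2 = (0.2083)² × 22 = 0.9549 W

Final answers:
1. V_1 = 4.583 V
2. I_R2 = 0.2083 A
3. P_R2 = 0.9549 W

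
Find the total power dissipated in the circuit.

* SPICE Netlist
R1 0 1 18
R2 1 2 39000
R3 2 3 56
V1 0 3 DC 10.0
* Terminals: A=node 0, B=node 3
Nodal analysis, taking node 3 as the 0 V reference.
Source V1 fixes V_0 = 10 V.
KCL at each unknown node (sum of currents leaving = 0; resistances in Ω):
  Node 1: (V_1 - 10)/18 + (V_1 - V_2)/39000 = 0
  Node 2: (V_2 - V_1)/39000 + (V_2 - 0)/56 = 0
Collecting terms (coefficients in siemens):
  0.05558·V_1 - 0.00002564·V_2 = 0.5556
  0.01788·V_2 - 0.00002564·V_1 = 0
Determinant D = (0.05558)(0.01788) - (-0.00002564)(-0.00002564) = 0.0009939
V_1 = [(0.5556)(0.01788) - (-0.00002564)(0)]/D = 9.995 V
V_2 = [(0.05558)(0) - (0.5556)(-0.00002564)]/D = 0.01433 V
Power in each resistor, P = (ΔV)²/R:
  P_R1 = (10 - 9.995)²/18 = 0.000001179 W
  P_R2 = (9.995 - 0.01433)²/39000 = 0.002554 W
  P_R3 = (0.01433 - 0)²/56 = 0.000003668 W
P_total = P_R1 + P_R2 + P_R3 = 0.002559 W

Final answer: 0.002559 W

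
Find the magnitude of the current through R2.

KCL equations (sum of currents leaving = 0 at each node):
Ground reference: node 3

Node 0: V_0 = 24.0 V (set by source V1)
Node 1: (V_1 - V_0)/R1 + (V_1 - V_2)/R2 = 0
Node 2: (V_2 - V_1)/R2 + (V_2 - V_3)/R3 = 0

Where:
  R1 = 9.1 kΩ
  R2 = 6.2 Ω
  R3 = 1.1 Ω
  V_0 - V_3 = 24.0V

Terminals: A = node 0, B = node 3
Nodal analysis, taking node 3 as the 0 V reference.
Source V1 fixes V_0 = 24 V.
KCL at each unknown node (sum of currents leaving = 0; resistances in Ω):
  Node 1: (V_1 - 24)/9100 + (V_1 - V_2)/6.2 = 0
  Node 2: (V_2 - V_1)/6.2 + (V_2 - 0)/1.1 = 0
Collecting terms (coefficients in siemens):
  0.1614·V_1 - 0.1613·V_2 = 0.002637
  1.07·V_2 - 0.1613·V_1 = 0
Determinant D = (0.1614)(1.07) - (-0.1613)(-0.1613) = 0.1467
V_1 = [(0.002637)(1.07) - (-0.1613)(0)]/D = 0.01924 V
V_2 = [(0.1614)(0) - (0.002637)(-0.1613)]/D = 0.002899 V
I_R2 = (V_1 - V_2)/R2 = (0.01924 - 0.002899)/6.2 = 0.002635 A
|I_R2| = 0.002635 A

Final answer: |I_R2| = 0.002635 A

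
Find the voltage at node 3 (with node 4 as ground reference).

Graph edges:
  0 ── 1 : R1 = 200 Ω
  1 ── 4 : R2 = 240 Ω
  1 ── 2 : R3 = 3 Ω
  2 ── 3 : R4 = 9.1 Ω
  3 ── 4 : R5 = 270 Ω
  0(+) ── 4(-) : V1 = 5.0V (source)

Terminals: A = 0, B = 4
Nodal analysis, taking node 4 as the 0 V reference.
Source V1 fixes V_0 = 5 V.
KCL at each unknown node (sum of currents leaving = 0; resistances in Ω):
  Node 1: (V_1 - 5)/200 + (V_1 - 0)/240 + (V_1 - V_2)/3 = 0
  Node 2: (V_2 - V_1)/3 + (V_2 - V_3)/9.1 = 0
  Node 3: (V_3 - V_2)/9.1 + (V_3 - 0)/270 = 0
Collecting terms (coefficients in siemens):
  0.3425·V_1 - 0.3333·V_2 = 0.025
  0.4432·V_2 - 0.3333·V_1 - 0.1099·V_3 = 0
  0.1136·V_3 - 0.1099·V_2 = 0
Solving these 3 simultaneous equations (Gaussian elimination) gives:
  V_1 = 1.967 V, V_2 = 1.946 V, V_3 = 1.882 V
The requested potential is V_3 = 1.882 V.

Final answer: V_3 = 1.882 V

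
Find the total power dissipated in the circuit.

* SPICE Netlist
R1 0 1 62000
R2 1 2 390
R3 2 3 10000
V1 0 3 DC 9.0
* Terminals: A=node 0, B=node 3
Nodal analysis, taking node 3 as the 0 V reference.
Source V1 fixes V_0 = 9 V.
KCL at each unknown node (sum of currents leaving = 0; resistances in Ω):
  Node 1: (V_1 - 9)/62000 + (V_1 - V_2)/390 = 0
  Node 2: (V_2 - V_1)/390 + (V_2 - 0)/10000 = 0
Collecting terms (coefficients in siemens):
  0.00258·V_1 - 0.002564·V_2 = 0.0001452
  0.002664·V_2 - 0.002564·V_1 = 0
Determinant D = (0.00258)(0.002664) - (-0.002564)(-0.002564) = 0.0000002994
V_1 = [(0.0001452)(0.002664) - (-0.002564)(0)]/D = 1.292 V
V_2 = [(0.00258)(0) - (0.0001452)(-0.002564)]/D = 1.243 V
Power in each resistor, P = (ΔV)²/R:
  P_R1 = (9 - 1.292)²/62000 = 0.0009583 W
  P_R2 = (1.292 - 1.243)²/390 = 0.000006028 W
  P_R3 = (1.243 - 0)²/10000 = 0.0001546 W
P_total = P_R1 + P_R2 + P_R3 = 0.001119 W

Final answer: 0.001119 W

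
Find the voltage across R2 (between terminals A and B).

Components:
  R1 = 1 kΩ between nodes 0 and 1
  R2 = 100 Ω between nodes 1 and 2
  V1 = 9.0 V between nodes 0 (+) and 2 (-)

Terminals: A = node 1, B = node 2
R1 and R2 are in series across V1 (node 0 → node 1 → node 2), and the output A–B is taken across R2, so this is a voltage divider.
Series current: I = V1/(R1 + R2) = 9/(1000 + 100) = 9/1100 = 0.008182 A
V_R2 = I × R2 = V1 × R2/(R1 + R2) = 9 × 100/1100 = 0.8182 V

Final answer: 0.8182 V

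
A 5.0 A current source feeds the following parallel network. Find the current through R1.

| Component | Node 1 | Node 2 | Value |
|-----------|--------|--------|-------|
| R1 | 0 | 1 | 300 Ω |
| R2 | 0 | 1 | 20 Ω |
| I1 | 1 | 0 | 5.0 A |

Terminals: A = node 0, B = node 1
All resistors sit directly between nodes 0 and 1, so they are in parallel and share one voltage V; the full source current 5 A splits among them.
1/R_par = 1/300 + 1/20 = 0.05333 S  =>  R_par = 18.75 Ω
V = I × R_par = 5 × 18.75 = 93.75 V
I_R1 = V/R1 = 93.75/300 = 0.3125 A

Final answer: 0.3125 A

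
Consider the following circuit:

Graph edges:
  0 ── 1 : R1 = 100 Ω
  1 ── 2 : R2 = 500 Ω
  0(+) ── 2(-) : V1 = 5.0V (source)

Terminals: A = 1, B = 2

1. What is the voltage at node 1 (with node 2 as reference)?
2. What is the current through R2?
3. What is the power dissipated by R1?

Nodal analysis, taking node 2 as the 0 V reference.
Source V1 fixes V_0 = 5 V.
KCL at each unknown node (sum of currents leaving = 0; resistances in Ω):
  Node 1: (V_1 - 5)/100 + (V_1 - 0)/500 = 0
Collecting terms: 0.012 × V_1 = 0.05  =>  V_1 = 4.167 V
Part 1:
  Read off the nodal solution: V_1 = 4.167 V
Part 2:
  I_R2 = (V_1 - V_2)/R2 = (4.167 - 0)/500 = 0.008333 A
  Magnitude: I_R2 = 0.008333 A
Part 3:
  I_R1 = (V_0 - V_1)/R1 = (5 - 4.167)/100 = 0.008333 A
  P_R1 = I_R1² × R1 = (0.008333)² × 100 = 0.006944 W

Final answers:
1. V_1 = 4.167 V
2. I_R2 = 0.008333 A
3. P_R1 = 0.006944 W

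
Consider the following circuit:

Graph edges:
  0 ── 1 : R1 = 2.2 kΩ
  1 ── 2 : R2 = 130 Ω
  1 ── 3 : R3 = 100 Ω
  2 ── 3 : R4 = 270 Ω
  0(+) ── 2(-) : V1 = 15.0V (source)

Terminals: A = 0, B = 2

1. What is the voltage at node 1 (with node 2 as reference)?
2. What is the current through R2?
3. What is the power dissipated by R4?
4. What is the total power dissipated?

Nodal analysis, taking node 2 as the 0 V reference.
Source V1 fixes V_0 = 15 V.
KCL at each unknown node (sum of currents leaving = 0; resistances in Ω):
  Node 1: (V_1 - 15)/2200 + (V_1 - 0)/130 + (V_1 - V_3)/100 = 0
  Node 3: (V_3 - V_1)/100 + (V_3 - 0)/270 = 0
Collecting terms (coefficients in siemens):
  0.01815·V_1 - 0.01·V_3 = 0.006818
  0.0137·V_3 - 0.01·V_1 = 0
Determinant D = (0.01815)(0.0137) - (-0.01)(-0.01) = 0.0001487
V_1 = [(0.006818)(0.0137) - (-0.01)(0)]/D = 0.6284 V
V_3 = [(0.01815)(0) - (0.006818)(-0.01)]/D = 0.4586 V
Part 1:
  Read off the nodal solution: V_1 = 0.6284 V
Part 2:
  I_R2 = (V_1 - V_2)/R2 = (0.6284 - 0)/130 = 0.004834 A
  Magnitude: I_R2 = 0.004834 A
Part 3:
  I_R4 = (V_2 - V_3)/R4 = (0 - 0.4586)/270 = -0.001698 A
  P_R4 = I_R4² × R4 = (-0.001698)² × 270 = 0.0007789 W
Part 4:
  Power in each resistor, P = (ΔV)²/R:
    P_R1 = (15 - 0.6284)²/2200 = 0.09388 W
    P_R2 = (0.6284 - 0)²/130 = 0.003038 W
    P_R3 = (0.6284 - 0.4586)²/100 = 0.0002885 W
    P_R4 = (0 - 0.4586)²/270 = 0.0007789 W
  P_total = P_R1 + P_R2 + P_R3 + P_R4 = 0.09799 W

Final answers:
1. V_1 = 0.6284 V
2. I_R2 = 0.004834 A
3. P_R4 = 0.0007789 W
4. P_total = 0.09799 W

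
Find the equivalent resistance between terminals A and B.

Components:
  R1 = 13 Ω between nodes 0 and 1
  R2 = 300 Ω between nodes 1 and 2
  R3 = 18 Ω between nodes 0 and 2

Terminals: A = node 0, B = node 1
Reduce the network between node 0 (A) and node 1 (B) by series/parallel combination:
  Rs1 = R3 + R2 (series, joined only at node 2) = 18 + 300 = 318 Ω
  Rp1 = R1 ‖ Rs1 (parallel, both between nodes 0 and 1) = 1/(1/13 + 1/318) = 12.49 Ω
R_eq = 12.49 Ω

Final answer: 12.49 Ω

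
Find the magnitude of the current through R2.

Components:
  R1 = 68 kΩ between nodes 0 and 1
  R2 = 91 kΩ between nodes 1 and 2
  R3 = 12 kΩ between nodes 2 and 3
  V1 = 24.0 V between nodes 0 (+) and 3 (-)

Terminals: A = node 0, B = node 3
Nodal analysis, taking node 3 as the 0 V reference.
Source V1 fixes V_0 = 24 V.
KCL at each unknown node (sum of currents leaving = 0; resistances in Ω):
  Node 1: (V_1 - 24)/68000 + (V_1 - V_2)/91000 = 0
  Node 2: (V_2 - V_1)/91000 + (V_2 - 0)/12000 = 0
Collecting terms (coefficients in siemens):
  0.00002569·V_1 - 0.00001099·V_2 = 0.0003529
  0.00009432·V_2 - 0.00001099·V_1 = 0
Determinant D = (0.00002569)(0.00009432) - (-0.00001099)(-0.00001099) = 0.000000002303
V_1 = [(0.0003529)(0.00009432) - (-0.00001099)(0)]/D = 14.46 V
V_2 = [(0.00002569)(0) - (0.0003529)(-0.00001099)]/D = 1.684 V
I_R2 = (V_1 - V_2)/R2 = (14.46 - 1.684)/91000 = 0.0001404 A
|I_R2| = 0.0001404 A

Final answer: |I_R2| = 0.0001404 A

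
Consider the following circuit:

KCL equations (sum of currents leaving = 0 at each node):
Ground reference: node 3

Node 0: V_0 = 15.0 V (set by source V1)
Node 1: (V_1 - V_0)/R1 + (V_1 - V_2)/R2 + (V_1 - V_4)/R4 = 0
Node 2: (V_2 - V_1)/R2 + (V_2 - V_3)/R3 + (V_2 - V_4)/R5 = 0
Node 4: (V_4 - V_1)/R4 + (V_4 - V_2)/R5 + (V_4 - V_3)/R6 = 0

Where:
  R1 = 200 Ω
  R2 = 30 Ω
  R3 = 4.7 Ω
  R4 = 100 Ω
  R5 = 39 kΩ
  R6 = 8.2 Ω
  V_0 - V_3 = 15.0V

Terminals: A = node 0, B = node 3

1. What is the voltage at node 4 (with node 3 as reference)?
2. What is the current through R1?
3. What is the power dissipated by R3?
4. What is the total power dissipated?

Nodal analysis, taking node 3 as the 0 V reference.
Source V1 fixes V_0 = 15 V.
KCL at each unknown node (sum of currents leaving = 0; resistances in Ω):
  Node 1: (V_1 - 15)/200 + (V_1 - V_2)/30 + (V_1 - V_4)/100 = 0
  Node 2: (V_2 - V_1)/30 + (V_2 - 0)/4.7 + (V_2 - V_4)/39000 = 0
  Node 4: (V_4 - V_1)/100 + (V_4 - V_2)/39000 + (V_4 - 0)/8.2 = 0
Collecting terms (coefficients in siemens):
  0.04833·V_1 - 0.03333·V_2 - 0.01·V_4 = 0.075
  0.2461·V_2 - 0.03333·V_1 - 0.00002564·V_4 = 0
  0.132·V_4 - 0.01·V_1 - 0.00002564·V_2 = 0
Solving these 3 simultaneous equations (Gaussian elimination) gives:
  V_1 = 1.742 V, V_2 = 0.2359 V, V_4 = 0.132 V
Part 1:
  Read off the nodal solution: V_4 = 0.132 V
Part 2:
  I_R1 = (V_0 - V_1)/R1 = (15 - 1.742)/200 = 0.06629 A
  Magnitude: I_R1 = 0.06629 A
Part 3:
  I_R3 = (V_2 - V_3)/R3 = (0.2359 - 0)/4.7 = 0.05019 A
  P_R3 = I_R3² × R3 = (0.05019)² × 4.7 = 0.01184 W
Part 4:
  Power in each resistor, P = (ΔV)²/R:
    P_R1 = (15 - 1.742)²/200 = 0.8789 W
    P_R2 = (1.742 - 0.2359)²/30 = 0.07558 W
    P_R3 = (0.2359 - 0)²/4.7 = 0.01184 W
    P_R4 = (1.742 - 0.132)²/100 = 0.02591 W
    P_R5 = (0.2359 - 0.132)²/39000 = 0.0000002767 W
    P_R6 = (0 - 0.132)²/8.2 = 0.002125 W
  P_total = P_R1 + P_R2 + P_R3 + P_R4 + P_R5 + P_R6 = 0.9944 W

Final answers:
1. V_4 = 0.132 V
2. I_R1 = 0.06629 A
3. P_R3 = 0.01184 W
4. P_total = 0.9944 W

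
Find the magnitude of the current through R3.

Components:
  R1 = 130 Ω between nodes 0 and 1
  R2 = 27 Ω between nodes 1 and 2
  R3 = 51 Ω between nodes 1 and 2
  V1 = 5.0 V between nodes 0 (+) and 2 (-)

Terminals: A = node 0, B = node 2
Nodal analysis, taking node 2 as the 0 V reference.
Source V1 fixes V_0 = 5 V.
KCL at each unknown node (sum of currents leaving = 0; resistances in Ω):
  Node 1: (V_1 - 5)/130 + (V_1 - 0)/27 + (V_1 - 0)/51 = 0
Collecting terms: 0.06434 × V_1 = 0.03846  =>  V_1 = 0.5978 V
I_R3 = (V_1 - V_2)/R3 = (0.5978 - 0)/51 = 0.01172 A
|I_R3| = 0.01172 A

Final answer: |I_R3| = 0.01172 A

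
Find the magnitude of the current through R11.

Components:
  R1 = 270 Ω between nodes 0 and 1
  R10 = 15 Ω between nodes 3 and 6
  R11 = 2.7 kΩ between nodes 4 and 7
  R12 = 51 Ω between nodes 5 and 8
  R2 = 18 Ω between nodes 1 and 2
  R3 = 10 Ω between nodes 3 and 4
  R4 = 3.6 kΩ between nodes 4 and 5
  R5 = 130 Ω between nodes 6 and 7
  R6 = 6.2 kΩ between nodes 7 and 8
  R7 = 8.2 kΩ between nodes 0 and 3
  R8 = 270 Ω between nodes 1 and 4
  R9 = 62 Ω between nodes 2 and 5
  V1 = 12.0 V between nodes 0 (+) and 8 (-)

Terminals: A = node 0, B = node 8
Nodal analysis, taking node 8 as the 0 V reference.
Source V1 fixes V_0 = 12 V.
KCL at each unknown node (sum of currents leaving = 0; resistances in Ω):
  Node 1: (V_1 - 12)/270 + (V_1 - V_2)/18 + (V_1 - V_4)/270 = 0
  Node 2: (V_2 - V_1)/18 + (V_2 - V_5)/62 = 0
  Node 3: (V_3 - V_4)/10 + (V_3 - 12)/8200 + (V_3 - V_6)/15 = 0
  Node 4: (V_4 - V_3)/10 + (V_4 - V_5)/3600 + (V_4 - V_1)/270 + (V_4 - V_7)/2700 = 0
  Node 5: (V_5 - V_4)/3600 + (V_5 - V_2)/62 + (V_5 - 0)/51 = 0
  Node 6: (V_6 - V_7)/130 + (V_6 - V_3)/15 = 0
  Node 7: (V_7 - V_6)/130 + (V_7 - 0)/6200 + (V_7 - V_4)/2700 = 0
Collecting terms (coefficients in siemens):
  0.06296·V_1 - 0.05556·V_2 - 0.003704·V_4 = 0.04444
  0.07168·V_2 - 0.05556·V_1 - 0.01613·V_5 = 0
  0.1668·V_3 - 0.1·V_4 - 0.06667·V_6 = 0.001463
  0.1044·V_4 - 0.003704·V_1 - 0.1·V_3 - 0.0002778·V_5 - 0.0003704·V_7 = 0
  0.03601·V_5 - 0.01613·V_2 - 0.0002778·V_4 = 0
  0.07436·V_6 - 0.06667·V_3 - 0.007692·V_7 = 0
  0.008224·V_7 - 0.0003704·V_4 - 0.007692·V_6 = 0
Solving these 7 simultaneous equations (Gaussian elimination) gives:
  V_1 = 3.92 V, V_2 = 3.386 V, V_3 = 3.855 V, V_4 = 3.851 V
  V_5 = 1.546 V, V_6 = 3.846 V, V_7 = 3.771 V
I_R11 = (V_4 - V_7)/R11 = (3.851 - 3.771)/2700 = 0.00002954 A
|I_R11| = 0.00002954 A

Final answer: |I_R11| = 2.954e-05 A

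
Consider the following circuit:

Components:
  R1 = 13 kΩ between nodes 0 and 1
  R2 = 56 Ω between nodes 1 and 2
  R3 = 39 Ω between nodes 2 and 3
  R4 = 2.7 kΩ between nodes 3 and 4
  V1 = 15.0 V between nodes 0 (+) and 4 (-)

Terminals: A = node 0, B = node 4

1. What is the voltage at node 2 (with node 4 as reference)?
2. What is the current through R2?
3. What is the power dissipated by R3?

Nodal analysis, taking node 4 as the 0 V reference.
Source V1 fixes V_0 = 15 V.
KCL at each unknown node (sum of currents leaving = 0; resistances in Ω):
  Node 1: (V_1 - 15)/13000 + (V_1 - V_2)/56 = 0
  Node 2: (V_2 - V_1)/56 + (V_2 - V_3)/39 = 0
  Node 3: (V_3 - V_2)/39 + (V_3 - 0)/2700 = 0
Collecting terms (coefficients in siemens):
  0.01793·V_1 - 0.01786·V_2 = 0.001154
  0.0435·V_2 - 0.01786·V_1 - 0.02564·V_3 = 0
  0.02601·V_3 - 0.02564·V_2 = 0
Solving these 3 simultaneous equations (Gaussian elimination) gives:
  V_1 = 2.654 V, V_2 = 2.601 V, V_3 = 2.564 V
Part 1:
  Read off the nodal solution: V_2 = 2.601 V
Part 2:
  I_R2 = (V_1 - V_2)/R2 = (2.654 - 2.601)/56 = 0.0009497 A
  Magnitude: I_R2 = 0.0009497 A
Part 3:
  I_R3 = (V_2 - V_3)/R3 = (2.601 - 2.564)/39 = 0.0009497 A
  P_R3 = I_R3² × R3 = (0.0009497)² × 39 = 0.00003517 W

Final answers:
1. V_2 = 2.601 V
2. I_R2 = 0.0009497 A
3. P_R3 = 3.517e-05 W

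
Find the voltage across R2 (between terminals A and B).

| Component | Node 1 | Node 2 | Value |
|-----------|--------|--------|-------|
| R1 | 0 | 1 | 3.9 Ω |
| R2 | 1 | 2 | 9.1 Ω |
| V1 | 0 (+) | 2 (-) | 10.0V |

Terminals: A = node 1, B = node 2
R1 and R2 are in series across V1 (node 0 → node 1 → node 2), and the output A–B is taken across R2, so this is a voltage divider.
Series current: I = V1/(R1 + R2) = 10/(3.9 + 9.1) = 10/13 = 0.7692 A
V_R2 = I × R2 = V1 × R2/(R1 + R2) = 10 × 9.1/13 = 7 V

Final answer: 7 V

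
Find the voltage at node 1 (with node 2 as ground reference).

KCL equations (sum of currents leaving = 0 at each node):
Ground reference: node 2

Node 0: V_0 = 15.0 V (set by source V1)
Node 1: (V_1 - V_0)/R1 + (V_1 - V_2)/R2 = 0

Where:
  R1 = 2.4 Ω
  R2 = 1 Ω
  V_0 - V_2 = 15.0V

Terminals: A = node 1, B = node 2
Nodal analysis, taking node 2 as the 0 V reference.
Source V1 fixes V_0 = 15 V.
KCL at each unknown node (sum of currents leaving = 0; resistances in Ω):
  Node 1: (V_1 - 15)/2.4 + (V_1 - 0)/1 = 0
Collecting terms: 1.417 × V_1 = 6.25  =>  V_1 = 4.412 V
The requested potential is V_1 = 4.412 V.

Final answer: V_1 = 4.412 V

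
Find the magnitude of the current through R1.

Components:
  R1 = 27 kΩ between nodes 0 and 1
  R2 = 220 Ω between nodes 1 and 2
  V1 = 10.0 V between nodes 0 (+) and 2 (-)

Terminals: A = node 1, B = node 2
Nodal analysis, taking node 2 as the 0 V reference.
Source V1 fixes V_0 = 10 V.
KCL at each unknown node (sum of currents leaving = 0; resistances in Ω):
  Node 1: (V_1 - 10)/27000 + (V_1 - 0)/220 = 0
Collecting terms: 0.004582 × V_1 = 0.0003704  =>  V_1 = 0.08082 V
I_R1 = (V_0 - V_1)/R1 = (10 - 0.08082)/27000 = 0.0003674 A
|I_R1| = 0.0003674 A

Final answer: |I_R1| = 0.0003674 A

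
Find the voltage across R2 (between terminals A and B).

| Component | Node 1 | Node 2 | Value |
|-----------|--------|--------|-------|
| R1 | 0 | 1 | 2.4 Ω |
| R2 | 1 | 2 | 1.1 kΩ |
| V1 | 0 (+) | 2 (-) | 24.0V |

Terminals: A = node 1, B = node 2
R1 and R2 are in series across V1 (node 0 → node 1 → node 2), and the output A–B is taken across R2, so this is a voltage divider.
Series current: I = V1/(R1 + R2) = 24/(2.4 + 1100) = 24/1102 = 0.02177 A
V_R2 = I × R2 = V1 × R2/(R1 + R2) = 24 × 1100/1102 = 23.95 V

Final answer: 23.95 V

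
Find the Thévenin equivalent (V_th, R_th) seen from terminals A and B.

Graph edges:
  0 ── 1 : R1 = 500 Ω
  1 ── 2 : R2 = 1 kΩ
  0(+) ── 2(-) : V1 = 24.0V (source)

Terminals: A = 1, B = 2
Step 1 — V_th is the open-circuit voltage V_A - V_B (nothing connected across the terminals).
Nodal analysis, taking node 2 as the 0 V reference.
Source V1 fixes V_0 = 24 V.
KCL at each unknown node (sum of currents leaving = 0; resistances in Ω):
  Node 1: (V_1 - 24)/500 + (V_1 - 0)/1000 = 0
Collecting terms: 0.003 × V_1 = 0.048  =>  V_1 = 16 V
V_th = V_1 - V_2 = 16 - 0 = 16 V
Step 2 — R_th: zero the source — replace V1 by a short circuit (node 2 merges into node 0) — and find the resistance seen between A (node 1) and B (node 0).
Reduce the network between node 1 (A) and node 0 (B) by series/parallel combination:
  Rp1 = R1 ‖ R2 (parallel, both between nodes 0 and 1) = 1/(1/500 + 1/1000) = 333.3 Ω
R_th = 333.3 Ω

Final answer: V_th = 16 V, R_th = 333.3 Ω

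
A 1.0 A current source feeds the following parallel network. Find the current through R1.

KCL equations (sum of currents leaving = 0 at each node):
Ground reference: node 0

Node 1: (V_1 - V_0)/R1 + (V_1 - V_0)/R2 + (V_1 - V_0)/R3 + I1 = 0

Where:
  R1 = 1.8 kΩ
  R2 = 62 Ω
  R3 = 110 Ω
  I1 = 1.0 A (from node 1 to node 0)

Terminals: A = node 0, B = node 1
All resistors sit directly between nodes 0 and 1, so they are in parallel and share one voltage V; the full source current 1 A splits among them.
1/R_par = 1/1800 + 1/62 + 1/110 = 0.02578 S  =>  R_par = 38.8 Ω
V = I × R_par = 1 × 38.8 = 38.8 V
I_R1 = V/R1 = 38.8/1800 = 0.02155 A

Final answer: 0.02155 A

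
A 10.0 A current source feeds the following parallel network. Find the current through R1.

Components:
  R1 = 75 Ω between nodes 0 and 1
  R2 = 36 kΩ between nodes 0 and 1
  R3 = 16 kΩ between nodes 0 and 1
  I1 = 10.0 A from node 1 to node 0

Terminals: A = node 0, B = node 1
All resistors sit directly between nodes 0 and 1, so they are in parallel and share one voltage V; the full source current 10 A splits among them.
1/R_par = 1/75 + 1/36000 + 1/16000 = 0.01342 S  =>  R_par = 74.5 Ω
V = I × R_par = 10 × 74.5 = 745 V
I_R1 = V/R1 = 745/75 = 9.933 A

Final answer: 9.933 A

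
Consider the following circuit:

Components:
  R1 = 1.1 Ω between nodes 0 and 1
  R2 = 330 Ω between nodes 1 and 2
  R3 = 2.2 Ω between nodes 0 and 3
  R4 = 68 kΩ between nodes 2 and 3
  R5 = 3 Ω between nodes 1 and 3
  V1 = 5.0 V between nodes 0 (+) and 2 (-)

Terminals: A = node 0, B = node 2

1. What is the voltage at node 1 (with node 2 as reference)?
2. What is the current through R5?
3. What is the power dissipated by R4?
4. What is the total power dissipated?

Nodal analysis, taking node 2 as the 0 V reference.
Source V1 fixes V_0 = 5 V.
KCL at each unknown node (sum of currents leaving = 0; resistances in Ω):
  Node 1: (V_1 - 5)/1.1 + (V_1 - 0)/330 + (V_1 - V_3)/3 = 0
  Node 3: (V_3 - 5)/2.2 + (V_3 - 0)/68000 + (V_3 - V_1)/3 = 0
Collecting terms (coefficients in siemens):
  1.245·V_1 - 0.3333·V_3 = 4.545
  0.7879·V_3 - 0.3333·V_1 = 2.273
Determinant D = (1.245)(0.7879) - (-0.3333)(-0.3333) = 0.8702
V_1 = [(4.545)(0.7879) - (-0.3333)(2.273)]/D = 4.986 V
V_3 = [(1.245)(2.273) - (4.545)(-0.3333)]/D = 4.994 V
Part 1:
  Read off the nodal solution: V_1 = 4.986 V
Part 2:
  I_R5 = (V_1 - V_3)/R5 = (4.986 - 4.994)/3 = -0.002613 A
  Magnitude: I_R5 = 0.002613 A
Part 3:
  I_R4 = (V_2 - V_3)/R4 = (0 - 4.994)/68000 = -0.00007344 A
  P_R4 = I_R4² × R4 = (-0.00007344)² × 68000 = 0.0003668 W
Part 4:
  Power in each resistor, P = (ΔV)²/R:
    P_R1 = (5 - 4.986)²/1.1 = 0.0001718 W
    P_R2 = (4.986 - 0)²/330 = 0.07534 W
    P_R3 = (5 - 4.994)²/2.2 = 0.00001587 W
    P_R4 = (0 - 4.994)²/68000 = 0.0003668 W
    P_R5 = (4.986 - 4.994)²/3 = 0.00002048 W
  P_total = P_R1 + P_R2 + P_R3 + P_R4 + P_R5 = 0.07592 W

Final answers:
1. V_1 = 4.986 V
2. I_R5 = 0.002613 A
3. P_R4 = 0.0003668 W
4. P_total = 0.07592 W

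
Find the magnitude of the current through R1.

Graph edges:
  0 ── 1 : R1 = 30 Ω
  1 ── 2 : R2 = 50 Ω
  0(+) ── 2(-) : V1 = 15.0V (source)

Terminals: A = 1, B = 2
Nodal analysis, taking node 2 as the 0 V reference.
Source V1 fixes V_0 = 15 V.
KCL at each unknown node (sum of currents leaving = 0; resistances in Ω):
  Node 1: (V_1 - 15)/30 + (V_1 - 0)/50 = 0
Collecting terms: 0.05333 × V_1 = 0.5  =>  V_1 = 9.375 V
I_R1 = (V_0 - V_1)/R1 = (15 - 9.375)/30 = 0.1875 A
|I_R1| = 0.1875 A

Final answer: |I_R1| = 0.1875 A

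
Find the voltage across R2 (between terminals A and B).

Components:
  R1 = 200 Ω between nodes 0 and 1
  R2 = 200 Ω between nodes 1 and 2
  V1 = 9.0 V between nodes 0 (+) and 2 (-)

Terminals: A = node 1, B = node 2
R1 and R2 are in series across V1 (node 0 → node 1 → node 2), and the output A–B is taken across R2, so this is a voltage divider.
Series current: I = V1/(R1 + R2) = 9/(200 + 200) = 9/400 = 0.0225 A
V_R2 = I × R2 = V1 × R2/(R1 + R2) = 9 × 200/400 = 4.5 V

Final answer: 4.5 V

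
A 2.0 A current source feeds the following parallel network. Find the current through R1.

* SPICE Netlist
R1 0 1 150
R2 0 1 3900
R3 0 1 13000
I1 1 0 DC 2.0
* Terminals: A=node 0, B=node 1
All resistors sit directly between nodes 0 and 1, so they are in parallel and share one voltage V; the full source current 2 A splits among them.
1/R_par = 1/150 + 1/3900 + 1/13000 = 0.007 S  =>  R_par = 142.9 Ω
V = I × R_par = 2 × 142.9 = 285.7 V
I_R1 = V/R1 = 285.7/150 = 1.905 A

Final answer: 1.905 A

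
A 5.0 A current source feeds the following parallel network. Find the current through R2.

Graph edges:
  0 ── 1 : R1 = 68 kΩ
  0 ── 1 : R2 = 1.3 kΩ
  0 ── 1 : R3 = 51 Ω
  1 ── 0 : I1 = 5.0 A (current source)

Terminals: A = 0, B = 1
All resistors sit directly between nodes 0 and 1, so they are in parallel and share one voltage V; the full source current 5 A splits among them.
1/R_par = 1/68000 + 1/1300 + 1/51 = 0.02039 S  =>  R_par = 49.04 Ω
V = I × R_par = 5 × 49.04 = 245.2 V
I_R2 = V/R2 = 245.2/1300 = 0.1886 A

Final answer: 0.1886 A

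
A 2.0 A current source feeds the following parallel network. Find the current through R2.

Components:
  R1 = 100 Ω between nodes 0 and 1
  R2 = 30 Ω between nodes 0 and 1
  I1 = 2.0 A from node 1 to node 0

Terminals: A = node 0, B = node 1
All resistors sit directly between nodes 0 and 1, so they are in parallel and share one voltage V; the full source current 2 A splits among them.
1/R_par = 1/100 + 1/30 = 0.04333 S  =>  R_par = 23.08 Ω
V = I × R_par = 2 × 23.08 = 46.15 V
I_R2 = V/R2 = 46.15/30 = 1.538 A

Final answer: 1.538 A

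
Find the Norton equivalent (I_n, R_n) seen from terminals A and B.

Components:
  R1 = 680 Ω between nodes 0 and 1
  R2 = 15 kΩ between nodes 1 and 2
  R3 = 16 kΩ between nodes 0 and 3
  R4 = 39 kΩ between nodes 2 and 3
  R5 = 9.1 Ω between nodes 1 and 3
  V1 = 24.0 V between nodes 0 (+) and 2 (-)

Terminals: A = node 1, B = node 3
Find the Thévenin equivalent first; then I_n = V_th/R_th and R_n = R_th.
Step 1 — V_th is the open-circuit voltage V_A - V_B (nothing connected across the terminals).
Nodal analysis, taking node 2 as the 0 V reference.
Source V1 fixes V_0 = 24 V.
KCL at each unknown node (sum of currents leaving = 0; resistances in Ω):
  Node 1: (V_1 - 24)/680 + (V_1 - 0)/15000 + (V_1 - V_3)/9.1 = 0
  Node 3: (V_3 - 24)/16000 + (V_3 - 0)/39000 + (V_3 - V_1)/9.1 = 0
Collecting terms (coefficients in siemens):
  0.1114·V_1 - 0.1099·V_3 = 0.03529
  0.11·V_3 - 0.1099·V_1 = 0.0015
Determinant D = (0.1114)(0.11) - (-0.1099)(-0.1099) = 0.0001788
V_1 = [(0.03529)(0.11) - (-0.1099)(0.0015)]/D = 22.64 V
V_3 = [(0.1114)(0.0015) - (0.03529)(-0.1099)]/D = 22.63 V
V_th = V_1 - V_3 = 22.64 - 22.63 = 0.004503 V
Step 2 — R_th: zero the source — replace V1 by a short circuit (node 2 merges into node 0) — and find the resistance seen between A (node 1) and B (node 3).
Reduce the network between node 1 (A) and node 3 (B) by series/parallel combination:
  Rp1 = R1 ‖ R2 (parallel, both between nodes 0 and 1) = 1/(1/680 + 1/15000) = 650.5 Ω
  Rp2 = R3 ‖ R4 (parallel, both between nodes 0 and 3) = 1/(1/16000 + 1/39000) = 11350 Ω
  Rs1 = Rp1 + Rp2 (series, joined only at node 0) = 650.5 + 11350 = 12000 Ω
  Rp3 = R5 ‖ Rs1 (parallel, both between nodes 1 and 3) = 1/(1/9.1 + 1/12000) = 9.093 Ω
R_th = 9.093 Ω
I_n = V_th/R_th = 0.004503/9.093 = 0.0004953 A, and R_n = R_th = 9.093 Ω

Final answer: I_n = 0.0004953 A, R_n = 9.093 Ω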